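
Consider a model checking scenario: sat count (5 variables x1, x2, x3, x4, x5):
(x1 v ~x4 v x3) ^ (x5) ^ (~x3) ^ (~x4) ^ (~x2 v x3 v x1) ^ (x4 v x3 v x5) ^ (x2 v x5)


CNF with 7 clauses over 5 vars (32 assignments).
An assignment satisfies CNF iff every clause has >=1 true literal.
Check each row (bits = x1,x2,x3,x4,x5; clause T/F shown):
  row 0 [00000]: clauses=TFTTTFF -> 0
  row 1 [00001]: clauses=TTTTTTT -> 1
  row 2 [00010]: clauses=FFTFTTF -> 0
  row 3 [00011]: clauses=FTTFTTT -> 0
  row 4 [00100]: clauses=TFFTTTF -> 0
  row 5 [00101]: clauses=TTFTTTT -> 0
  row 6 [00110]: clauses=TFFFTTF -> 0
  row 7 [00111]: clauses=TTFFTTT -> 0
  row 8 [01000]: clauses=TFTTFFT -> 0
  row 9 [01001]: clauses=TTTTFTT -> 0
  row 10 [01010]: clauses=FFTFFTT -> 0
  row 11 [01011]: clauses=FTTFFTT -> 0
  row 12 [01100]: clauses=TFFTTTT -> 0
  row 13 [01101]: clauses=TTFTTTT -> 0
  row 14 [01110]: clauses=TFFFTTT -> 0
  row 15 [01111]: clauses=TTFFTTT -> 0
  row 16 [10000]: clauses=TFTTTFF -> 0
  row 17 [10001]: clauses=TTTTTTT -> 1
  row 18 [10010]: clauses=TFTFTTF -> 0
  row 19 [10011]: clauses=TTTFTTT -> 0
  row 20 [10100]: clauses=TFFTTTF -> 0
  row 21 [10101]: clauses=TTFTTTT -> 0
  row 22 [10110]: clauses=TFFFTTF -> 0
  row 23 [10111]: clauses=TTFFTTT -> 0
  row 24 [11000]: clauses=TFTTTFT -> 0
  row 25 [11001]: clauses=TTTTTTT -> 1
  row 26 [11010]: clauses=TFTFTTT -> 0
  row 27 [11011]: clauses=TTTFTTT -> 0
  row 28 [11100]: clauses=TFFTTTT -> 0
  row 29 [11101]: clauses=TTFTTTT -> 0
  row 30 [11110]: clauses=TFFFTTT -> 0
  row 31 [11111]: clauses=TTFFTTT -> 0
Full result column, 8 rows per line (x1,x2 fixed per line; x3,x4,x5 runs 000..111 left to right):
  rows 0-7 [x1,x2=00]: 01000000  (ones: 1)
  rows 8-15 [x1,x2=01]: 00000000  (ones: 0)
  rows 16-23 [x1,x2=10]: 01000000  (ones: 1)
  rows 24-31 [x1,x2=11]: 01000000  (ones: 1)
Satisfying assignments = 1+0+1+1 = 3

3


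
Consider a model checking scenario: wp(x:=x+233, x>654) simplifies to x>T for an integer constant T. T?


Formula: wp(x:=E, P) = P[E/x] (substitute E for x in postcondition)
Step 1: Postcondition: x>654
Step 2: Substitute x+233 for x: x+233>654
Step 3: Solve for x: x > 654-233 = 421

421


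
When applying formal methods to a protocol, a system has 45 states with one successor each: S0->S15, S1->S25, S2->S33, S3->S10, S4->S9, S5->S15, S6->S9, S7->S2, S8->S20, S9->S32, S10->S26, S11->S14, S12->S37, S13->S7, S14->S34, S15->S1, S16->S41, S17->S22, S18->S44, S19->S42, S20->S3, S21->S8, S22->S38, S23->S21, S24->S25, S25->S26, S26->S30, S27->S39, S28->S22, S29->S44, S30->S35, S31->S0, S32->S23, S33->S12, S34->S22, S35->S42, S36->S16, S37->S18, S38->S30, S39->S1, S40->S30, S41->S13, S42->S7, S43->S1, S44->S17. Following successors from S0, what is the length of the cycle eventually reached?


Trace from S0 until a state repeats:
  S0 -> S15 -> S1 -> S25 -> S26 -> S30 -> S35 -> S42 -> S7 -> S2 -> S33 -> S12 -> S37 -> S18 -> S44 -> S17 -> S22 -> S38 -> S30
S30 first seen at step 5, revisited at step 18.
Cycle length = 18 - 5 = 13

13


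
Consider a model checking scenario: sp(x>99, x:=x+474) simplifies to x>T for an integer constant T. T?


Formula: sp(P, x:=E) = exists old_x. (x = E[old_x/x]) AND P[old_x/x] (old_x is the value of x before the assignment; eliminate old_x by solving x = E[old_x/x] for old_x)
Step 1: Precondition P: x>99, i.e. old_x > 99
Step 2: Assignment gives x = old_x + 474, so old_x = x - 474
Step 3: Substitute into P: x - 474 > 99
Step 4: Simplify: x > 99+474 = 573

573


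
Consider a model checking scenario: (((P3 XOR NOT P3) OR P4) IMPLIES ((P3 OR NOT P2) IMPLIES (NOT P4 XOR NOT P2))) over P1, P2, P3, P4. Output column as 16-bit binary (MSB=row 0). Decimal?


Formula: (((P3 XOR NOT P3) OR P4) IMPLIES ((P3 OR NOT P2) IMPLIES (NOT P4 XOR NOT P2))) over P1, P2, P3, P4 (16 rows)
Evaluate each row (bits = P1,P2,P3,P4, MSB first):
  row 0 [0000]: (((0 XOR NOT 0) OR 0) IMPLIES ((0 OR NOT 0) IMPLIES (NOT 0 XOR NOT 0))) -> 0
  row 1 [0001]: (((0 XOR NOT 0) OR 1) IMPLIES ((0 OR NOT 0) IMPLIES (NOT 1 XOR NOT 0))) -> 1
  row 2 [0010]: (((1 XOR NOT 1) OR 0) IMPLIES ((1 OR NOT 0) IMPLIES (NOT 0 XOR NOT 0))) -> 0
  row 3 [0011]: (((1 XOR NOT 1) OR 1) IMPLIES ((1 OR NOT 0) IMPLIES (NOT 1 XOR NOT 0))) -> 1
  row 4 [0100]: (((0 XOR NOT 0) OR 0) IMPLIES ((0 OR NOT 1) IMPLIES (NOT 0 XOR NOT 1))) -> 1
  row 5 [0101]: (((0 XOR NOT 0) OR 1) IMPLIES ((0 OR NOT 1) IMPLIES (NOT 1 XOR NOT 1))) -> 1
  row 6 [0110]: (((1 XOR NOT 1) OR 0) IMPLIES ((1 OR NOT 1) IMPLIES (NOT 0 XOR NOT 1))) -> 1
  row 7 [0111]: (((1 XOR NOT 1) OR 1) IMPLIES ((1 OR NOT 1) IMPLIES (NOT 1 XOR NOT 1))) -> 0
  row 8 [1000]: (((0 XOR NOT 0) OR 0) IMPLIES ((0 OR NOT 0) IMPLIES (NOT 0 XOR NOT 0))) -> 0
  row 9 [1001]: (((0 XOR NOT 0) OR 1) IMPLIES ((0 OR NOT 0) IMPLIES (NOT 1 XOR NOT 0))) -> 1
  row 10 [1010]: (((1 XOR NOT 1) OR 0) IMPLIES ((1 OR NOT 0) IMPLIES (NOT 0 XOR NOT 0))) -> 0
  row 11 [1011]: (((1 XOR NOT 1) OR 1) IMPLIES ((1 OR NOT 0) IMPLIES (NOT 1 XOR NOT 0))) -> 1
  row 12 [1100]: (((0 XOR NOT 0) OR 0) IMPLIES ((0 OR NOT 1) IMPLIES (NOT 0 XOR NOT 1))) -> 1
  row 13 [1101]: (((0 XOR NOT 0) OR 1) IMPLIES ((0 OR NOT 1) IMPLIES (NOT 1 XOR NOT 1))) -> 1
  row 14 [1110]: (((1 XOR NOT 1) OR 0) IMPLIES ((1 OR NOT 1) IMPLIES (NOT 0 XOR NOT 1))) -> 1
  row 15 [1111]: (((1 XOR NOT 1) OR 1) IMPLIES ((1 OR NOT 1) IMPLIES (NOT 1 XOR NOT 1))) -> 0
Full result column, 4 rows per line (P1,P2 fixed per line; P3,P4 runs 00..11 left to right):
  rows 0-3 [P1,P2=00]: 0101  = hex 5
  rows 4-7 [P1,P2=01]: 1110  = hex E
  rows 8-11 [P1,P2=10]: 0101  = hex 5
  rows 12-15 [P1,P2=11]: 1110  = hex E
Output column (row 0 .. row 15) = 0101111001011110
Output column grouped in 4s = 0101 1110 0101 1110 = 0x5E5E
Convert to decimal digit by digit (value = value*16 + digit):
  5 -> 5
  5*16 + 14 (E) = 94
  94*16 + 5 = 1509
  1509*16 + 14 (E) = 24158
Decimal = 24158

24158


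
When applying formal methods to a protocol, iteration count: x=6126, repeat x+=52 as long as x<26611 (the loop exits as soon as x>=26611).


Step 1: x goes from 6126 toward 26611 by 52; the body runs while x<26611, so iterations = ceil((bound-start)/step)
Step 2: Distance=20485
Step 3: ceil(20485/52)=394

394


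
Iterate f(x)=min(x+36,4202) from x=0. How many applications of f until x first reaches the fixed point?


Step 1: x=0, cap=4202, increment=36
Step 2: x grows by 36 each step until capped at 4202; fixed point is x=4202
Step 3: iterations = ceil(4202/36) = 117

117


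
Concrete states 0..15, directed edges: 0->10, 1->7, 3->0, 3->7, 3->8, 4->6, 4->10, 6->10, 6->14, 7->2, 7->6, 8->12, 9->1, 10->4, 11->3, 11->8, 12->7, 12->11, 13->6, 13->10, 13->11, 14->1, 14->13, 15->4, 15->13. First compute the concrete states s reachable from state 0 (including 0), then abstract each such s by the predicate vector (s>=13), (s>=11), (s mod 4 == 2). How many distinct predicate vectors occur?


BFS from 0:
Concrete reachable: {0, 1, 2, 3, 4, 6, 7, 8, 10, 11, 12, 13, 14}
Abstract via predicates (s>=13), (s>=11), (s mod 4 == 2):
  (0,0,0) <- {0, 1, 3, 4, 7, 8}
  (0,0,1) <- {2, 6, 10}
  (0,1,0) <- {11, 12}
  (1,1,0) <- {13}
  (1,1,1) <- {14}
Distinct abstract states = 5

5


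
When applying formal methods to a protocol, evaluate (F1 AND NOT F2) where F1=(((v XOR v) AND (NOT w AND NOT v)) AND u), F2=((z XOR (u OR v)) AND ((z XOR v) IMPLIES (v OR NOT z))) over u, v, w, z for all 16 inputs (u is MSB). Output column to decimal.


F1 = (((v XOR v) AND (NOT w AND NOT v)) AND u)
F2 = ((z XOR (u OR v)) AND ((z XOR v) IMPLIES (v OR NOT z)))
Counterexample to F1=>F2 is where F1=1 and F2=0.
Evaluate each row (bits = u,v,w,z, MSB first):
  row 0 [0000]: F1=0 F2=0 -> F1&~F2 -> 0
  row 1 [0001]: F1=0 F2=0 -> F1&~F2 -> 0
  row 2 [0010]: F1=0 F2=0 -> F1&~F2 -> 0
  row 3 [0011]: F1=0 F2=0 -> F1&~F2 -> 0
  row 4 [0100]: F1=0 F2=1 -> F1&~F2 -> 0
  row 5 [0101]: F1=0 F2=0 -> F1&~F2 -> 0
  row 6 [0110]: F1=0 F2=1 -> F1&~F2 -> 0
  row 7 [0111]: F1=0 F2=0 -> F1&~F2 -> 0
  row 8 [1000]: F1=0 F2=1 -> F1&~F2 -> 0
  row 9 [1001]: F1=0 F2=0 -> F1&~F2 -> 0
  row 10 [1010]: F1=0 F2=1 -> F1&~F2 -> 0
  row 11 [1011]: F1=0 F2=0 -> F1&~F2 -> 0
  row 12 [1100]: F1=0 F2=1 -> F1&~F2 -> 0
  row 13 [1101]: F1=0 F2=0 -> F1&~F2 -> 0
  row 14 [1110]: F1=0 F2=1 -> F1&~F2 -> 0
  row 15 [1111]: F1=0 F2=0 -> F1&~F2 -> 0
Full result column, 4 rows per line (u,v fixed per line; w,z runs 00..11 left to right):
  rows 0-3 [u,v=00]: 0000  = hex 0
  rows 4-7 [u,v=01]: 0000  = hex 0
  rows 8-11 [u,v=10]: 0000  = hex 0
  rows 12-15 [u,v=11]: 0000  = hex 0
Counterexample vector (row 0 .. row 15) = 0000000000000000
Output column grouped in 4s = 0000 0000 0000 0000 = 0x0000
Convert to decimal digit by digit (value = value*16 + digit):
  0 -> 0
  0*16 + 0 = 0
  0*16 + 0 = 0
  0*16 + 0 = 0
Decimal = 0

0


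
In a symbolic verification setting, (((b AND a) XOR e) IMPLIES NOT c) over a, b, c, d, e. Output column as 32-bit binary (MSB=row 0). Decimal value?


Formula: (((b AND a) XOR e) IMPLIES NOT c) over a, b, c, d, e (32 rows)
Evaluate each row (bits = a,b,c,d,e, MSB first):
  row 0 [00000]: (((0 AND 0) XOR 0) IMPLIES NOT 0) -> 1
  row 1 [00001]: (((0 AND 0) XOR 1) IMPLIES NOT 0) -> 1
  row 2 [00010]: (((0 AND 0) XOR 0) IMPLIES NOT 0) -> 1
  row 3 [00011]: (((0 AND 0) XOR 1) IMPLIES NOT 0) -> 1
  row 4 [00100]: (((0 AND 0) XOR 0) IMPLIES NOT 1) -> 1
  row 5 [00101]: (((0 AND 0) XOR 1) IMPLIES NOT 1) -> 0
  row 6 [00110]: (((0 AND 0) XOR 0) IMPLIES NOT 1) -> 1
  row 7 [00111]: (((0 AND 0) XOR 1) IMPLIES NOT 1) -> 0
  row 8 [01000]: (((1 AND 0) XOR 0) IMPLIES NOT 0) -> 1
  row 9 [01001]: (((1 AND 0) XOR 1) IMPLIES NOT 0) -> 1
  row 10 [01010]: (((1 AND 0) XOR 0) IMPLIES NOT 0) -> 1
  row 11 [01011]: (((1 AND 0) XOR 1) IMPLIES NOT 0) -> 1
  row 12 [01100]: (((1 AND 0) XOR 0) IMPLIES NOT 1) -> 1
  row 13 [01101]: (((1 AND 0) XOR 1) IMPLIES NOT 1) -> 0
  row 14 [01110]: (((1 AND 0) XOR 0) IMPLIES NOT 1) -> 1
  row 15 [01111]: (((1 AND 0) XOR 1) IMPLIES NOT 1) -> 0
  row 16 [10000]: (((0 AND 1) XOR 0) IMPLIES NOT 0) -> 1
  row 17 [10001]: (((0 AND 1) XOR 1) IMPLIES NOT 0) -> 1
  row 18 [10010]: (((0 AND 1) XOR 0) IMPLIES NOT 0) -> 1
  row 19 [10011]: (((0 AND 1) XOR 1) IMPLIES NOT 0) -> 1
  row 20 [10100]: (((0 AND 1) XOR 0) IMPLIES NOT 1) -> 1
  row 21 [10101]: (((0 AND 1) XOR 1) IMPLIES NOT 1) -> 0
  row 22 [10110]: (((0 AND 1) XOR 0) IMPLIES NOT 1) -> 1
  row 23 [10111]: (((0 AND 1) XOR 1) IMPLIES NOT 1) -> 0
  row 24 [11000]: (((1 AND 1) XOR 0) IMPLIES NOT 0) -> 1
  row 25 [11001]: (((1 AND 1) XOR 1) IMPLIES NOT 0) -> 1
  row 26 [11010]: (((1 AND 1) XOR 0) IMPLIES NOT 0) -> 1
  row 27 [11011]: (((1 AND 1) XOR 1) IMPLIES NOT 0) -> 1
  row 28 [11100]: (((1 AND 1) XOR 0) IMPLIES NOT 1) -> 0
  row 29 [11101]: (((1 AND 1) XOR 1) IMPLIES NOT 1) -> 1
  row 30 [11110]: (((1 AND 1) XOR 0) IMPLIES NOT 1) -> 0
  row 31 [11111]: (((1 AND 1) XOR 1) IMPLIES NOT 1) -> 1
Full result column, 4 rows per line (a,b,c fixed per line; d,e runs 00..11 left to right):
  rows 0-3 [a,b,c=000]: 1111  = hex F
  rows 4-7 [a,b,c=001]: 1010  = hex A
  rows 8-11 [a,b,c=010]: 1111  = hex F
  rows 12-15 [a,b,c=011]: 1010  = hex A
  rows 16-19 [a,b,c=100]: 1111  = hex F
  rows 20-23 [a,b,c=101]: 1010  = hex A
  rows 24-27 [a,b,c=110]: 1111  = hex F
  rows 28-31 [a,b,c=111]: 0101  = hex 5
Output column (row 0 .. row 31) = 11111010111110101111101011110101
Output column grouped in 4s = 1111 1010 1111 1010 1111 1010 1111 0101 = 0xFAFAFAF5
Convert to decimal digit by digit (value = value*16 + digit):
  F -> 15
  15*16 + 10 (A) = 250
  250*16 + 15 (F) = 4015
  4015*16 + 10 (A) = 64250
  64250*16 + 15 (F) = 1028015
  1028015*16 + 10 (A) = 16448250
  16448250*16 + 15 (F) = 263172015
  263172015*16 + 5 = 4210752245
Decimal = 4210752245

4210752245


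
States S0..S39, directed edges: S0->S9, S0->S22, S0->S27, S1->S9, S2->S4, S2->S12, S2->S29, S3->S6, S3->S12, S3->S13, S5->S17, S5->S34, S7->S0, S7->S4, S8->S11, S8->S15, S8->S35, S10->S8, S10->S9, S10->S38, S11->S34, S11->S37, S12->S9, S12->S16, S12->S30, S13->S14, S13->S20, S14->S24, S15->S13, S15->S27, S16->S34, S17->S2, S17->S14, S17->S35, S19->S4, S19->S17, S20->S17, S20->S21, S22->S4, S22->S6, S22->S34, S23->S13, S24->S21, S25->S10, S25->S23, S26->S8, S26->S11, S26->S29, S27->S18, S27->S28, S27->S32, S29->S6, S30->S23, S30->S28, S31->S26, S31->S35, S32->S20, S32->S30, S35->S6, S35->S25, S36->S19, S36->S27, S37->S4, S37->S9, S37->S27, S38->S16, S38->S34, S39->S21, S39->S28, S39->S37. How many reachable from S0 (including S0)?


BFS from S0:
  layer 0: {S0}
  layer 1: {S9, S22, S27}
  layer 2: {S4, S6, S18, S28, S32, S34}
  layer 3: {S20, S30}
  layer 4: {S17, S21, S23}
  layer 5: {S2, S13, S14, S35}
  layer 6: {S12, S24, S25, S29}
  layer 7: {S10, S16}
  layer 8: {S8, S38}
  layer 9: {S11, S15}
  layer 10: {S37}
Reachable set: {S0, S2, S4, S6, S8, S9, S10, S11, S12, S13, S14, S15, S16, S17, S18, S20, S21, S22, S23, S24, S25, S27, S28, S29, S30, S32, S34, S35, S37, S38}
Count = 30

30


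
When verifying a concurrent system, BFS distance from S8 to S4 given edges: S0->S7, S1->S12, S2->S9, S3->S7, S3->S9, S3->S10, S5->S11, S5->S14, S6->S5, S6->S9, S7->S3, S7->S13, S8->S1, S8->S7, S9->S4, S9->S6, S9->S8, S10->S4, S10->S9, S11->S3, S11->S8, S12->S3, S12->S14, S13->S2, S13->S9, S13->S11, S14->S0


BFS layer-by-layer from S8:
  dist 0: {S8}
  dist 1: {S1, S7}
  dist 2: {S3, S12, S13}
  dist 3: {S2, S9, S10, S11, S14}
  dist 4: {S0, S4, S6}
  -> S4 reached at distance 4
Shortest path length = 4

4


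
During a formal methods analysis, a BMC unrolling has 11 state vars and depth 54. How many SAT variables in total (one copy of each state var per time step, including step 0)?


BMC unrolls to depth k, creating one copy of each state var for steps 0..k.
Step count = 54 + 1 = 55 (steps 0 through 54)
Vars per step = 11
Total = 11 * 55 = 605

605


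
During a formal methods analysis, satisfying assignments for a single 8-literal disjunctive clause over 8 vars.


Step 1: Total=2^8=256
Step 2: Unsat when all 8 false: 2^0=1
Step 3: Sat=256-1=255

255


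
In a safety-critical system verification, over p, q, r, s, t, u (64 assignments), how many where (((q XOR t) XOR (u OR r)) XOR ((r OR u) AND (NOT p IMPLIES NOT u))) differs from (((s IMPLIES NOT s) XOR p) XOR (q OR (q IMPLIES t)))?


F1 = (((q XOR t) XOR (u OR r)) XOR ((r OR u) AND (NOT p IMPLIES NOT u)))
F2 = (((s IMPLIES NOT s) XOR p) XOR (q OR (q IMPLIES t)))
Evaluate both on each of 64 rows (bits = p,q,r,s,t,u):
  row 0 [000000]: F1=0 F2=0 -> 0
  row 1 [000001]: F1=1 F2=0 (differ) -> 1
  row 2 [000010]: F1=1 F2=0 (differ) -> 1
  row 3 [000011]: F1=0 F2=0 -> 0
  row 4 [000100]: F1=0 F2=1 (differ) -> 1
  (every remaining row is evaluated the same way; all 64 results are listed next)
Full result column, 8 rows per line (p,q,r fixed per line; s,t,u runs 000..111 left to right):
  rows 0-7 [p,q,r=000]: 01101001  (ones: 4)
  rows 8-15 [p,q,r=001]: 01101001  (ones: 4)
  rows 16-23 [p,q,r=010]: 10010110  (ones: 4)
  rows 24-31 [p,q,r=011]: 10010110  (ones: 4)
  rows 32-39 [p,q,r=100]: 11000011  (ones: 4)
  rows 40-47 [p,q,r=101]: 11000011  (ones: 4)
  rows 48-55 [p,q,r=110]: 00111100  (ones: 4)
  rows 56-63 [p,q,r=111]: 00111100  (ones: 4)
Disagreements = 4+4+4+4+4+4+4+4 = 32

32


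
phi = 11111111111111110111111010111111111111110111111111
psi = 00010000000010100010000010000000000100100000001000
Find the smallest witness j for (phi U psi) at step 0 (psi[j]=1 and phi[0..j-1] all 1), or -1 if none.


(phi U psi) at 0: need smallest j with psi[j]=1 and phi[i]=1 for all i in [0,j).
Scan from step 0:
  step 0: phi=1, psi=0 -> continue
  step 1: phi=1, psi=0 -> continue
  step 2: phi=1, psi=0 -> continue
  step 3: psi=1 and phi held for [0,3) -> witness found
Witness step = 3

3


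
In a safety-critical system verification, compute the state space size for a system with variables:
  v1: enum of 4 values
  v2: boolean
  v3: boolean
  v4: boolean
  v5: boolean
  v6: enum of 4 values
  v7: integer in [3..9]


State space = product of domain sizes of all variables.
Domain sizes:
  v1 (enum of 4 values): 4
  v2 (boolean): 2
  v3 (boolean): 2
  v4 (boolean): 2
  v5 (boolean): 2
  v6 (enum of 4 values): 4
  v7 (integer in [3..9]): 7
Product = 4 * 2 * 2 * 2 * 2 * 4 * 7 = 1792

1792


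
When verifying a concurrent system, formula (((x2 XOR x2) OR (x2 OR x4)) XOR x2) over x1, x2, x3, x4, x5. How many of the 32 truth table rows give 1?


Formula: (((x2 XOR x2) OR (x2 OR x4)) XOR x2) over 5 vars (32 rows)
Evaluate each row (x1, x2, x3, x4, x5 as bits, MSB first):
  row 0 [00000]: (((0 XOR 0) OR (0 OR 0)) XOR 0) -> 0
  row 1 [00001]: (((0 XOR 0) OR (0 OR 0)) XOR 0) -> 0
  row 2 [00010]: (((0 XOR 0) OR (0 OR 1)) XOR 0) -> 1
  row 3 [00011]: (((0 XOR 0) OR (0 OR 1)) XOR 0) -> 1
  row 4 [00100]: (((0 XOR 0) OR (0 OR 0)) XOR 0) -> 0
  row 5 [00101]: (((0 XOR 0) OR (0 OR 0)) XOR 0) -> 0
  row 6 [00110]: (((0 XOR 0) OR (0 OR 1)) XOR 0) -> 1
  row 7 [00111]: (((0 XOR 0) OR (0 OR 1)) XOR 0) -> 1
  row 8 [01000]: (((1 XOR 1) OR (1 OR 0)) XOR 1) -> 0
  row 9 [01001]: (((1 XOR 1) OR (1 OR 0)) XOR 1) -> 0
  row 10 [01010]: (((1 XOR 1) OR (1 OR 1)) XOR 1) -> 0
  row 11 [01011]: (((1 XOR 1) OR (1 OR 1)) XOR 1) -> 0
  row 12 [01100]: (((1 XOR 1) OR (1 OR 0)) XOR 1) -> 0
  row 13 [01101]: (((1 XOR 1) OR (1 OR 0)) XOR 1) -> 0
  row 14 [01110]: (((1 XOR 1) OR (1 OR 1)) XOR 1) -> 0
  row 15 [01111]: (((1 XOR 1) OR (1 OR 1)) XOR 1) -> 0
  row 16 [10000]: (((0 XOR 0) OR (0 OR 0)) XOR 0) -> 0
  row 17 [10001]: (((0 XOR 0) OR (0 OR 0)) XOR 0) -> 0
  row 18 [10010]: (((0 XOR 0) OR (0 OR 1)) XOR 0) -> 1
  row 19 [10011]: (((0 XOR 0) OR (0 OR 1)) XOR 0) -> 1
  row 20 [10100]: (((0 XOR 0) OR (0 OR 0)) XOR 0) -> 0
  row 21 [10101]: (((0 XOR 0) OR (0 OR 0)) XOR 0) -> 0
  row 22 [10110]: (((0 XOR 0) OR (0 OR 1)) XOR 0) -> 1
  row 23 [10111]: (((0 XOR 0) OR (0 OR 1)) XOR 0) -> 1
  row 24 [11000]: (((1 XOR 1) OR (1 OR 0)) XOR 1) -> 0
  row 25 [11001]: (((1 XOR 1) OR (1 OR 0)) XOR 1) -> 0
  row 26 [11010]: (((1 XOR 1) OR (1 OR 1)) XOR 1) -> 0
  row 27 [11011]: (((1 XOR 1) OR (1 OR 1)) XOR 1) -> 0
  row 28 [11100]: (((1 XOR 1) OR (1 OR 0)) XOR 1) -> 0
  row 29 [11101]: (((1 XOR 1) OR (1 OR 0)) XOR 1) -> 0
  row 30 [11110]: (((1 XOR 1) OR (1 OR 1)) XOR 1) -> 0
  row 31 [11111]: (((1 XOR 1) OR (1 OR 1)) XOR 1) -> 0
Full result column, 8 rows per line (x1,x2 fixed per line; x3,x4,x5 runs 000..111 left to right):
  rows 0-7 [x1,x2=00]: 00110011  (ones: 4)
  rows 8-15 [x1,x2=01]: 00000000  (ones: 0)
  rows 16-23 [x1,x2=10]: 00110011  (ones: 4)
  rows 24-31 [x1,x2=11]: 00000000  (ones: 0)
Count of 1-rows = 4+0+4+0 = 8

8


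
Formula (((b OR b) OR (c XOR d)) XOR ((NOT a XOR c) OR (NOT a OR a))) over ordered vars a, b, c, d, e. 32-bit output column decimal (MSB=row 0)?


Formula: (((b OR b) OR (c XOR d)) XOR ((NOT a XOR c) OR (NOT a OR a))) over a, b, c, d, e (32 rows)
Evaluate each row (bits = a,b,c,d,e, MSB first):
  row 0 [00000]: (((0 OR 0) OR (0 XOR 0)) XOR ((NOT 0 XOR 0) OR (NOT 0 OR 0))) -> 1
  row 1 [00001]: (((0 OR 0) OR (0 XOR 0)) XOR ((NOT 0 XOR 0) OR (NOT 0 OR 0))) -> 1
  row 2 [00010]: (((0 OR 0) OR (0 XOR 1)) XOR ((NOT 0 XOR 0) OR (NOT 0 OR 0))) -> 0
  row 3 [00011]: (((0 OR 0) OR (0 XOR 1)) XOR ((NOT 0 XOR 0) OR (NOT 0 OR 0))) -> 0
  row 4 [00100]: (((0 OR 0) OR (1 XOR 0)) XOR ((NOT 0 XOR 1) OR (NOT 0 OR 0))) -> 0
  row 5 [00101]: (((0 OR 0) OR (1 XOR 0)) XOR ((NOT 0 XOR 1) OR (NOT 0 OR 0))) -> 0
  row 6 [00110]: (((0 OR 0) OR (1 XOR 1)) XOR ((NOT 0 XOR 1) OR (NOT 0 OR 0))) -> 1
  row 7 [00111]: (((0 OR 0) OR (1 XOR 1)) XOR ((NOT 0 XOR 1) OR (NOT 0 OR 0))) -> 1
  row 8 [01000]: (((1 OR 1) OR (0 XOR 0)) XOR ((NOT 0 XOR 0) OR (NOT 0 OR 0))) -> 0
  row 9 [01001]: (((1 OR 1) OR (0 XOR 0)) XOR ((NOT 0 XOR 0) OR (NOT 0 OR 0))) -> 0
  row 10 [01010]: (((1 OR 1) OR (0 XOR 1)) XOR ((NOT 0 XOR 0) OR (NOT 0 OR 0))) -> 0
  row 11 [01011]: (((1 OR 1) OR (0 XOR 1)) XOR ((NOT 0 XOR 0) OR (NOT 0 OR 0))) -> 0
  row 12 [01100]: (((1 OR 1) OR (1 XOR 0)) XOR ((NOT 0 XOR 1) OR (NOT 0 OR 0))) -> 0
  row 13 [01101]: (((1 OR 1) OR (1 XOR 0)) XOR ((NOT 0 XOR 1) OR (NOT 0 OR 0))) -> 0
  row 14 [01110]: (((1 OR 1) OR (1 XOR 1)) XOR ((NOT 0 XOR 1) OR (NOT 0 OR 0))) -> 0
  row 15 [01111]: (((1 OR 1) OR (1 XOR 1)) XOR ((NOT 0 XOR 1) OR (NOT 0 OR 0))) -> 0
  row 16 [10000]: (((0 OR 0) OR (0 XOR 0)) XOR ((NOT 1 XOR 0) OR (NOT 1 OR 1))) -> 1
  row 17 [10001]: (((0 OR 0) OR (0 XOR 0)) XOR ((NOT 1 XOR 0) OR (NOT 1 OR 1))) -> 1
  row 18 [10010]: (((0 OR 0) OR (0 XOR 1)) XOR ((NOT 1 XOR 0) OR (NOT 1 OR 1))) -> 0
  row 19 [10011]: (((0 OR 0) OR (0 XOR 1)) XOR ((NOT 1 XOR 0) OR (NOT 1 OR 1))) -> 0
  row 20 [10100]: (((0 OR 0) OR (1 XOR 0)) XOR ((NOT 1 XOR 1) OR (NOT 1 OR 1))) -> 0
  row 21 [10101]: (((0 OR 0) OR (1 XOR 0)) XOR ((NOT 1 XOR 1) OR (NOT 1 OR 1))) -> 0
  row 22 [10110]: (((0 OR 0) OR (1 XOR 1)) XOR ((NOT 1 XOR 1) OR (NOT 1 OR 1))) -> 1
  row 23 [10111]: (((0 OR 0) OR (1 XOR 1)) XOR ((NOT 1 XOR 1) OR (NOT 1 OR 1))) -> 1
  row 24 [11000]: (((1 OR 1) OR (0 XOR 0)) XOR ((NOT 1 XOR 0) OR (NOT 1 OR 1))) -> 0
  row 25 [11001]: (((1 OR 1) OR (0 XOR 0)) XOR ((NOT 1 XOR 0) OR (NOT 1 OR 1))) -> 0
  row 26 [11010]: (((1 OR 1) OR (0 XOR 1)) XOR ((NOT 1 XOR 0) OR (NOT 1 OR 1))) -> 0
  row 27 [11011]: (((1 OR 1) OR (0 XOR 1)) XOR ((NOT 1 XOR 0) OR (NOT 1 OR 1))) -> 0
  row 28 [11100]: (((1 OR 1) OR (1 XOR 0)) XOR ((NOT 1 XOR 1) OR (NOT 1 OR 1))) -> 0
  row 29 [11101]: (((1 OR 1) OR (1 XOR 0)) XOR ((NOT 1 XOR 1) OR (NOT 1 OR 1))) -> 0
  row 30 [11110]: (((1 OR 1) OR (1 XOR 1)) XOR ((NOT 1 XOR 1) OR (NOT 1 OR 1))) -> 0
  row 31 [11111]: (((1 OR 1) OR (1 XOR 1)) XOR ((NOT 1 XOR 1) OR (NOT 1 OR 1))) -> 0
Full result column, 4 rows per line (a,b,c fixed per line; d,e runs 00..11 left to right):
  rows 0-3 [a,b,c=000]: 1100  = hex C
  rows 4-7 [a,b,c=001]: 0011  = hex 3
  rows 8-11 [a,b,c=010]: 0000  = hex 0
  rows 12-15 [a,b,c=011]: 0000  = hex 0
  rows 16-19 [a,b,c=100]: 1100  = hex C
  rows 20-23 [a,b,c=101]: 0011  = hex 3
  rows 24-27 [a,b,c=110]: 0000  = hex 0
  rows 28-31 [a,b,c=111]: 0000  = hex 0
Output column (row 0 .. row 31) = 11000011000000001100001100000000
Output column grouped in 4s = 1100 0011 0000 0000 1100 0011 0000 0000 = 0xC300C300
Convert to decimal digit by digit (value = value*16 + digit):
  C -> 12
  12*16 + 3 = 195
  195*16 + 0 = 3120
  3120*16 + 0 = 49920
  49920*16 + 12 (C) = 798732
  798732*16 + 3 = 12779715
  12779715*16 + 0 = 204475440
  204475440*16 + 0 = 3271607040
Decimal = 3271607040

3271607040


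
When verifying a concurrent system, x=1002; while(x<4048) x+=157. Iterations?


Step 1: x goes from 1002 toward 4048 by 157; the body runs while x<4048, so iterations = ceil((bound-start)/step)
Step 2: Distance=3046
Step 3: ceil(3046/157)=20

20


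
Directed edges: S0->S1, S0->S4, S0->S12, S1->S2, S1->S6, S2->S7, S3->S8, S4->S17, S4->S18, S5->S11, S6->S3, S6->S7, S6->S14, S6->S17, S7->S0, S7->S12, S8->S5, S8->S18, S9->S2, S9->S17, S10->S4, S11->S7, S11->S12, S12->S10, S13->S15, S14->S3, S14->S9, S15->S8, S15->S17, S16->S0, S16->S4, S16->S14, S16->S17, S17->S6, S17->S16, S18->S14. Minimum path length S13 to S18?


BFS layer-by-layer from S13:
  dist 0: {S13}
  dist 1: {S15}
  dist 2: {S8, S17}
  dist 3: {S5, S6, S16, S18}
  -> S18 reached at distance 3
Shortest path length = 3

3


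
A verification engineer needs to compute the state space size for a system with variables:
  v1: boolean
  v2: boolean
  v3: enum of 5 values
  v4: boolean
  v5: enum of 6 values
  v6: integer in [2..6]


State space = product of domain sizes of all variables.
Domain sizes:
  v1 (boolean): 2
  v2 (boolean): 2
  v3 (enum of 5 values): 5
  v4 (boolean): 2
  v5 (enum of 6 values): 6
  v6 (integer in [2..6]): 5
Product = 2 * 2 * 5 * 2 * 6 * 5 = 1200

1200


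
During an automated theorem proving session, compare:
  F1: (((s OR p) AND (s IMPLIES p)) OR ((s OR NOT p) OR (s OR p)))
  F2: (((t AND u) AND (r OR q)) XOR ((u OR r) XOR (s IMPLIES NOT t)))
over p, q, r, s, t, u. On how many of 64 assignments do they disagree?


F1 = (((s OR p) AND (s IMPLIES p)) OR ((s OR NOT p) OR (s OR p)))
F2 = (((t AND u) AND (r OR q)) XOR ((u OR r) XOR (s IMPLIES NOT t)))
Evaluate both on each of 64 rows (bits = p,q,r,s,t,u):
  row 0 [000000]: F1=1 F2=1 -> 0
  row 1 [000001]: F1=1 F2=0 (differ) -> 1
  row 2 [000010]: F1=1 F2=1 -> 0
  row 3 [000011]: F1=1 F2=0 (differ) -> 1
  row 4 [000100]: F1=1 F2=1 -> 0
  (every remaining row is evaluated the same way; all 64 results are listed next)
Full result column, 8 rows per line (p,q,r fixed per line; s,t,u runs 000..111 left to right):
  rows 0-7 [p,q,r=000]: 01010110  (ones: 4)
  rows 8-15 [p,q,r=001]: 11101101  (ones: 6)
  rows 16-23 [p,q,r=010]: 01000111  (ones: 4)
  rows 24-31 [p,q,r=011]: 11101101  (ones: 6)
  rows 32-39 [p,q,r=100]: 01010110  (ones: 4)
  rows 40-47 [p,q,r=101]: 11101101  (ones: 6)
  rows 48-55 [p,q,r=110]: 01000111  (ones: 4)
  rows 56-63 [p,q,r=111]: 11101101  (ones: 6)
Disagreements = 4+6+4+6+4+6+4+6 = 40

40


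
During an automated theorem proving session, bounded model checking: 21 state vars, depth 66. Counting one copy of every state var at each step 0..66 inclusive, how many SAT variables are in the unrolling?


BMC unrolls to depth k, creating one copy of each state var for steps 0..k.
Step count = 66 + 1 = 67 (steps 0 through 66)
Vars per step = 21
Total = 21 * 67 = 1407

1407


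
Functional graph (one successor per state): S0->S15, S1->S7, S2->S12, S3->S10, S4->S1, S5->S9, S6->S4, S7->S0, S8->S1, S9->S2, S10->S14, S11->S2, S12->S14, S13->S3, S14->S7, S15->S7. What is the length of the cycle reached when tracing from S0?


Trace from S0 until a state repeats:
  S0 -> S15 -> S7 -> S0
S0 first seen at step 0, revisited at step 3.
Cycle length = 3 - 0 = 3

3


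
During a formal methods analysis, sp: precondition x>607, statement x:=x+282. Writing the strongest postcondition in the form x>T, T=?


Formula: sp(P, x:=E) = exists old_x. (x = E[old_x/x]) AND P[old_x/x] (old_x is the value of x before the assignment; eliminate old_x by solving x = E[old_x/x] for old_x)
Step 1: Precondition P: x>607, i.e. old_x > 607
Step 2: Assignment gives x = old_x + 282, so old_x = x - 282
Step 3: Substitute into P: x - 282 > 607
Step 4: Simplify: x > 607+282 = 889

889


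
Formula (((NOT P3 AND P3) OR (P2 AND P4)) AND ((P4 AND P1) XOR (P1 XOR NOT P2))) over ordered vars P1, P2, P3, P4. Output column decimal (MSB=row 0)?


Formula: (((NOT P3 AND P3) OR (P2 AND P4)) AND ((P4 AND P1) XOR (P1 XOR NOT P2))) over P1, P2, P3, P4 (16 rows)
Evaluate each row (bits = P1,P2,P3,P4, MSB first):
  row 0 [0000]: (((NOT 0 AND 0) OR (0 AND 0)) AND ((0 AND 0) XOR (0 XOR NOT 0))) -> 0
  row 1 [0001]: (((NOT 0 AND 0) OR (0 AND 1)) AND ((1 AND 0) XOR (0 XOR NOT 0))) -> 0
  row 2 [0010]: (((NOT 1 AND 1) OR (0 AND 0)) AND ((0 AND 0) XOR (0 XOR NOT 0))) -> 0
  row 3 [0011]: (((NOT 1 AND 1) OR (0 AND 1)) AND ((1 AND 0) XOR (0 XOR NOT 0))) -> 0
  row 4 [0100]: (((NOT 0 AND 0) OR (1 AND 0)) AND ((0 AND 0) XOR (0 XOR NOT 1))) -> 0
  row 5 [0101]: (((NOT 0 AND 0) OR (1 AND 1)) AND ((1 AND 0) XOR (0 XOR NOT 1))) -> 0
  row 6 [0110]: (((NOT 1 AND 1) OR (1 AND 0)) AND ((0 AND 0) XOR (0 XOR NOT 1))) -> 0
  row 7 [0111]: (((NOT 1 AND 1) OR (1 AND 1)) AND ((1 AND 0) XOR (0 XOR NOT 1))) -> 0
  row 8 [1000]: (((NOT 0 AND 0) OR (0 AND 0)) AND ((0 AND 1) XOR (1 XOR NOT 0))) -> 0
  row 9 [1001]: (((NOT 0 AND 0) OR (0 AND 1)) AND ((1 AND 1) XOR (1 XOR NOT 0))) -> 0
  row 10 [1010]: (((NOT 1 AND 1) OR (0 AND 0)) AND ((0 AND 1) XOR (1 XOR NOT 0))) -> 0
  row 11 [1011]: (((NOT 1 AND 1) OR (0 AND 1)) AND ((1 AND 1) XOR (1 XOR NOT 0))) -> 0
  row 12 [1100]: (((NOT 0 AND 0) OR (1 AND 0)) AND ((0 AND 1) XOR (1 XOR NOT 1))) -> 0
  row 13 [1101]: (((NOT 0 AND 0) OR (1 AND 1)) AND ((1 AND 1) XOR (1 XOR NOT 1))) -> 0
  row 14 [1110]: (((NOT 1 AND 1) OR (1 AND 0)) AND ((0 AND 1) XOR (1 XOR NOT 1))) -> 0
  row 15 [1111]: (((NOT 1 AND 1) OR (1 AND 1)) AND ((1 AND 1) XOR (1 XOR NOT 1))) -> 0
Full result column, 4 rows per line (P1,P2 fixed per line; P3,P4 runs 00..11 left to right):
  rows 0-3 [P1,P2=00]: 0000  = hex 0
  rows 4-7 [P1,P2=01]: 0000  = hex 0
  rows 8-11 [P1,P2=10]: 0000  = hex 0
  rows 12-15 [P1,P2=11]: 0000  = hex 0
Output column (row 0 .. row 15) = 0000000000000000
Output column grouped in 4s = 0000 0000 0000 0000 = 0x0000
Convert to decimal digit by digit (value = value*16 + digit):
  0 -> 0
  0*16 + 0 = 0
  0*16 + 0 = 0
  0*16 + 0 = 0
Decimal = 0

0


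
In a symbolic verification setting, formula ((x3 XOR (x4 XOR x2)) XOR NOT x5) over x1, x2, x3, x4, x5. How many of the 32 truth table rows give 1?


Formula: ((x3 XOR (x4 XOR x2)) XOR NOT x5) over 5 vars (32 rows)
Evaluate each row (x1, x2, x3, x4, x5 as bits, MSB first):
  row 0 [00000]: ((0 XOR (0 XOR 0)) XOR NOT 0) -> 1
  row 1 [00001]: ((0 XOR (0 XOR 0)) XOR NOT 1) -> 0
  row 2 [00010]: ((0 XOR (1 XOR 0)) XOR NOT 0) -> 0
  row 3 [00011]: ((0 XOR (1 XOR 0)) XOR NOT 1) -> 1
  row 4 [00100]: ((1 XOR (0 XOR 0)) XOR NOT 0) -> 0
  row 5 [00101]: ((1 XOR (0 XOR 0)) XOR NOT 1) -> 1
  row 6 [00110]: ((1 XOR (1 XOR 0)) XOR NOT 0) -> 1
  row 7 [00111]: ((1 XOR (1 XOR 0)) XOR NOT 1) -> 0
  row 8 [01000]: ((0 XOR (0 XOR 1)) XOR NOT 0) -> 0
  row 9 [01001]: ((0 XOR (0 XOR 1)) XOR NOT 1) -> 1
  row 10 [01010]: ((0 XOR (1 XOR 1)) XOR NOT 0) -> 1
  row 11 [01011]: ((0 XOR (1 XOR 1)) XOR NOT 1) -> 0
  row 12 [01100]: ((1 XOR (0 XOR 1)) XOR NOT 0) -> 1
  row 13 [01101]: ((1 XOR (0 XOR 1)) XOR NOT 1) -> 0
  row 14 [01110]: ((1 XOR (1 XOR 1)) XOR NOT 0) -> 0
  row 15 [01111]: ((1 XOR (1 XOR 1)) XOR NOT 1) -> 1
  row 16 [10000]: ((0 XOR (0 XOR 0)) XOR NOT 0) -> 1
  row 17 [10001]: ((0 XOR (0 XOR 0)) XOR NOT 1) -> 0
  row 18 [10010]: ((0 XOR (1 XOR 0)) XOR NOT 0) -> 0
  row 19 [10011]: ((0 XOR (1 XOR 0)) XOR NOT 1) -> 1
  row 20 [10100]: ((1 XOR (0 XOR 0)) XOR NOT 0) -> 0
  row 21 [10101]: ((1 XOR (0 XOR 0)) XOR NOT 1) -> 1
  row 22 [10110]: ((1 XOR (1 XOR 0)) XOR NOT 0) -> 1
  row 23 [10111]: ((1 XOR (1 XOR 0)) XOR NOT 1) -> 0
  row 24 [11000]: ((0 XOR (0 XOR 1)) XOR NOT 0) -> 0
  row 25 [11001]: ((0 XOR (0 XOR 1)) XOR NOT 1) -> 1
  row 26 [11010]: ((0 XOR (1 XOR 1)) XOR NOT 0) -> 1
  row 27 [11011]: ((0 XOR (1 XOR 1)) XOR NOT 1) -> 0
  row 28 [11100]: ((1 XOR (0 XOR 1)) XOR NOT 0) -> 1
  row 29 [11101]: ((1 XOR (0 XOR 1)) XOR NOT 1) -> 0
  row 30 [11110]: ((1 XOR (1 XOR 1)) XOR NOT 0) -> 0
  row 31 [11111]: ((1 XOR (1 XOR 1)) XOR NOT 1) -> 1
Full result column, 8 rows per line (x1,x2 fixed per line; x3,x4,x5 runs 000..111 left to right):
  rows 0-7 [x1,x2=00]: 10010110  (ones: 4)
  rows 8-15 [x1,x2=01]: 01101001  (ones: 4)
  rows 16-23 [x1,x2=10]: 10010110  (ones: 4)
  rows 24-31 [x1,x2=11]: 01101001  (ones: 4)
Count of 1-rows = 4+4+4+4 = 16

16


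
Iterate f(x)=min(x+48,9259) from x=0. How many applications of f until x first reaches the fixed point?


Step 1: x=0, cap=9259, increment=48
Step 2: x grows by 48 each step until capped at 9259; fixed point is x=9259
Step 3: iterations = ceil(9259/48) = 193

193


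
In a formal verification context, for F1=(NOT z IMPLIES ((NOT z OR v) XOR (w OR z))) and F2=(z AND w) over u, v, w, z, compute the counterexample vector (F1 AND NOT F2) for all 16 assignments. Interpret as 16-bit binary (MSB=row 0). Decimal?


F1 = (NOT z IMPLIES ((NOT z OR v) XOR (w OR z)))
F2 = (z AND w)
Counterexample to F1=>F2 is where F1=1 and F2=0.
Evaluate each row (bits = u,v,w,z, MSB first):
  row 0 [0000]: F1=1 F2=0 -> F1&~F2 -> 1
  row 1 [0001]: F1=1 F2=0 -> F1&~F2 -> 1
  row 2 [0010]: F1=0 F2=0 -> F1&~F2 -> 0
  row 3 [0011]: F1=1 F2=1 -> F1&~F2 -> 0
  row 4 [0100]: F1=1 F2=0 -> F1&~F2 -> 1
  row 5 [0101]: F1=1 F2=0 -> F1&~F2 -> 1
  row 6 [0110]: F1=0 F2=0 -> F1&~F2 -> 0
  row 7 [0111]: F1=1 F2=1 -> F1&~F2 -> 0
  row 8 [1000]: F1=1 F2=0 -> F1&~F2 -> 1
  row 9 [1001]: F1=1 F2=0 -> F1&~F2 -> 1
  row 10 [1010]: F1=0 F2=0 -> F1&~F2 -> 0
  row 11 [1011]: F1=1 F2=1 -> F1&~F2 -> 0
  row 12 [1100]: F1=1 F2=0 -> F1&~F2 -> 1
  row 13 [1101]: F1=1 F2=0 -> F1&~F2 -> 1
  row 14 [1110]: F1=0 F2=0 -> F1&~F2 -> 0
  row 15 [1111]: F1=1 F2=1 -> F1&~F2 -> 0
Full result column, 4 rows per line (u,v fixed per line; w,z runs 00..11 left to right):
  rows 0-3 [u,v=00]: 1100  = hex C
  rows 4-7 [u,v=01]: 1100  = hex C
  rows 8-11 [u,v=10]: 1100  = hex C
  rows 12-15 [u,v=11]: 1100  = hex C
Counterexample vector (row 0 .. row 15) = 1100110011001100
Output column grouped in 4s = 1100 1100 1100 1100 = 0xCCCC
Convert to decimal digit by digit (value = value*16 + digit):
  C -> 12
  12*16 + 12 (C) = 204
  204*16 + 12 (C) = 3276
  3276*16 + 12 (C) = 52428
Decimal = 52428

52428


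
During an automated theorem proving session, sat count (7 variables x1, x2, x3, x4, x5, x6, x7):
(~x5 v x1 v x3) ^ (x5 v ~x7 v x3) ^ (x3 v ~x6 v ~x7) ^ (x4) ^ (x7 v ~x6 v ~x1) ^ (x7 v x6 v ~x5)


CNF with 6 clauses over 7 vars (128 assignments).
An assignment satisfies CNF iff every clause has >=1 true literal.
Check each row (bits = x1,x2,x3,x4,x5,x6,x7; clause T/F shown):
  row 0 [0000000]: clauses=TTTFTT -> 0
  row 1 [0000001]: clauses=TFTFTT -> 0
  row 2 [0000010]: clauses=TTTFTT -> 0
  row 3 [0000011]: clauses=TFFFTT -> 0
  row 4 [0000100]: clauses=FTTFTF -> 0
  (every remaining row is evaluated the same way; all 128 results are listed next)
Full result column, 8 rows per line (x1,x2,x3,x4 fixed per line; x5,x6,x7 runs 000..111 left to right):
  rows 0-7 [x1,x2,x3,x4=0000]: 00000000  (ones: 0)
  rows 8-15 [x1,x2,x3,x4=0001]: 10100000  (ones: 2)
  rows 16-23 [x1,x2,x3,x4=0010]: 00000000  (ones: 0)
  rows 24-31 [x1,x2,x3,x4=0011]: 11110111  (ones: 7)
  rows 32-39 [x1,x2,x3,x4=0100]: 00000000  (ones: 0)
  rows 40-47 [x1,x2,x3,x4=0101]: 10100000  (ones: 2)
  rows 48-55 [x1,x2,x3,x4=0110]: 00000000  (ones: 0)
  rows 56-63 [x1,x2,x3,x4=0111]: 11110111  (ones: 7)
  rows 64-71 [x1,x2,x3,x4=1000]: 00000000  (ones: 0)
  rows 72-79 [x1,x2,x3,x4=1001]: 10000100  (ones: 2)
  rows 80-87 [x1,x2,x3,x4=1010]: 00000000  (ones: 0)
  rows 88-95 [x1,x2,x3,x4=1011]: 11010101  (ones: 5)
  rows 96-103 [x1,x2,x3,x4=1100]: 00000000  (ones: 0)
  rows 104-111 [x1,x2,x3,x4=1101]: 10000100  (ones: 2)
  rows 112-119 [x1,x2,x3,x4=1110]: 00000000  (ones: 0)
  rows 120-127 [x1,x2,x3,x4=1111]: 11010101  (ones: 5)
Satisfying assignments = 0+2+0+7+0+2+0+7+0+2+0+5+0+2+0+5 = 32

32


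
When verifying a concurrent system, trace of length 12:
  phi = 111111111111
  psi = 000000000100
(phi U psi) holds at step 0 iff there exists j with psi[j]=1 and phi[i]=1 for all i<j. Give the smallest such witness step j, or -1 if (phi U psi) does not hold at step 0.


(phi U psi) at 0: need smallest j with psi[j]=1 and phi[i]=1 for all i in [0,j).
Scan from step 0:
  step 0: phi=1, psi=0 -> continue
  step 1: phi=1, psi=0 -> continue
  step 2: phi=1, psi=0 -> continue
  step 3: phi=1, psi=0 -> continue
  step 9: psi=1 and phi held for [0,9) -> witness found
Witness step = 9

9


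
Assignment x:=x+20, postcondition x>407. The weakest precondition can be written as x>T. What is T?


Formula: wp(x:=E, P) = P[E/x] (substitute E for x in postcondition)
Step 1: Postcondition: x>407
Step 2: Substitute x+20 for x: x+20>407
Step 3: Solve for x: x > 407-20 = 387

387


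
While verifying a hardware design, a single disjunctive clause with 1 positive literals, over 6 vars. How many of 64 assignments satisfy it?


Step 1: Total=2^6=64
Step 2: Unsat when all 1 false: 2^5=32
Step 3: Sat=64-32=32

32


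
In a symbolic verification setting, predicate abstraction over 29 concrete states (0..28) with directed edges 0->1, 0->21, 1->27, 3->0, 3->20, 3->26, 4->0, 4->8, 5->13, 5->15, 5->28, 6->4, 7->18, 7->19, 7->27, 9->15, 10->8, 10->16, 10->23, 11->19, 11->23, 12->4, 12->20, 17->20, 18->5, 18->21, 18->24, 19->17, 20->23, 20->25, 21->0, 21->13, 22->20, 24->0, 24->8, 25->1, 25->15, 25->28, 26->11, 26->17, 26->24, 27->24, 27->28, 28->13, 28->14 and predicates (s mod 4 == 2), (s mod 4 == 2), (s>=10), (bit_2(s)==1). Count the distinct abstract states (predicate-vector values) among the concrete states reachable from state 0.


BFS from 0:
Concrete reachable: {0, 1, 8, 13, 14, 21, 24, 27, 28}
Abstract via predicates (s mod 4 == 2), (s mod 4 == 2), (s>=10), (bit_2(s)==1):
  (0,0,0,0) <- {0, 1, 8}
  (0,0,1,0) <- {24, 27}
  (0,0,1,1) <- {13, 21, 28}
  (1,1,1,1) <- {14}
Distinct abstract states = 4

4


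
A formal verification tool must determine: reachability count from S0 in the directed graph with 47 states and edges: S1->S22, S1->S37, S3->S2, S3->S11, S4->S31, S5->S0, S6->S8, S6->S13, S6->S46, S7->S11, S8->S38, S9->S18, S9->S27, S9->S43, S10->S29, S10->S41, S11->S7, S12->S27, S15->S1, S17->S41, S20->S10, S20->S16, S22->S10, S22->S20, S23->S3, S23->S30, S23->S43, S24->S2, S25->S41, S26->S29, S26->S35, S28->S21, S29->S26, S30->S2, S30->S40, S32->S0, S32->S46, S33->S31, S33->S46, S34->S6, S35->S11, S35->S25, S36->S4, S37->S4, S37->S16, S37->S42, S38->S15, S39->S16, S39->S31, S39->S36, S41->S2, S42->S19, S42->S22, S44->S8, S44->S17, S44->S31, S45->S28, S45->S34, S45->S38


BFS from S0:
  layer 0: {S0}
Reachable set: {S0}
Count = 1

1


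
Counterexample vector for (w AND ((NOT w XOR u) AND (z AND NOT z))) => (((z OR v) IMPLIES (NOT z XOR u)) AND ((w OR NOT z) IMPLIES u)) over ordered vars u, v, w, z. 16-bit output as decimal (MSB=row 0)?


F1 = (w AND ((NOT w XOR u) AND (z AND NOT z)))
F2 = (((z OR v) IMPLIES (NOT z XOR u)) AND ((w OR NOT z) IMPLIES u))
Counterexample to F1=>F2 is where F1=1 and F2=0.
Evaluate each row (bits = u,v,w,z, MSB first):
  row 0 [0000]: F1=0 F2=0 -> F1&~F2 -> 0
  row 1 [0001]: F1=0 F2=0 -> F1&~F2 -> 0
  row 2 [0010]: F1=0 F2=0 -> F1&~F2 -> 0
  row 3 [0011]: F1=0 F2=0 -> F1&~F2 -> 0
  row 4 [0100]: F1=0 F2=0 -> F1&~F2 -> 0
  row 5 [0101]: F1=0 F2=0 -> F1&~F2 -> 0
  row 6 [0110]: F1=0 F2=0 -> F1&~F2 -> 0
  row 7 [0111]: F1=0 F2=0 -> F1&~F2 -> 0
  row 8 [1000]: F1=0 F2=1 -> F1&~F2 -> 0
  row 9 [1001]: F1=0 F2=1 -> F1&~F2 -> 0
  row 10 [1010]: F1=0 F2=1 -> F1&~F2 -> 0
  row 11 [1011]: F1=0 F2=1 -> F1&~F2 -> 0
  row 12 [1100]: F1=0 F2=0 -> F1&~F2 -> 0
  row 13 [1101]: F1=0 F2=1 -> F1&~F2 -> 0
  row 14 [1110]: F1=0 F2=0 -> F1&~F2 -> 0
  row 15 [1111]: F1=0 F2=1 -> F1&~F2 -> 0
Full result column, 4 rows per line (u,v fixed per line; w,z runs 00..11 left to right):
  rows 0-3 [u,v=00]: 0000  = hex 0
  rows 4-7 [u,v=01]: 0000  = hex 0
  rows 8-11 [u,v=10]: 0000  = hex 0
  rows 12-15 [u,v=11]: 0000  = hex 0
Counterexample vector (row 0 .. row 15) = 0000000000000000
Output column grouped in 4s = 0000 0000 0000 0000 = 0x0000
Convert to decimal digit by digit (value = value*16 + digit):
  0 -> 0
  0*16 + 0 = 0
  0*16 + 0 = 0
  0*16 + 0 = 0
Decimal = 0

0


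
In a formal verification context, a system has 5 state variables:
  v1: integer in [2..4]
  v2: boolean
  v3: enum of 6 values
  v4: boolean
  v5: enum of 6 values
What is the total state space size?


State space = product of domain sizes of all variables.
Domain sizes:
  v1 (integer in [2..4]): 3
  v2 (boolean): 2
  v3 (enum of 6 values): 6
  v4 (boolean): 2
  v5 (enum of 6 values): 6
Product = 3 * 2 * 6 * 2 * 6 = 432

432


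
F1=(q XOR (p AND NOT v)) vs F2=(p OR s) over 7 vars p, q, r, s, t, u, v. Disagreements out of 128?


F1 = (q XOR (p AND NOT v))
F2 = (p OR s)
Evaluate both on each of 128 rows (bits = p,q,r,s,t,u,v):
  row 0 [0000000]: F1=0 F2=0 -> 0
  row 1 [0000001]: F1=0 F2=0 -> 0
  row 2 [0000010]: F1=0 F2=0 -> 0
  row 3 [0000011]: F1=0 F2=0 -> 0
  row 4 [0000100]: F1=0 F2=0 -> 0
  (every remaining row is evaluated the same way; all 128 results are listed next)
Full result column, 8 rows per line (p,q,r,s fixed per line; t,u,v runs 000..111 left to right):
  rows 0-7 [p,q,r,s=0000]: 00000000  (ones: 0)
  rows 8-15 [p,q,r,s=0001]: 11111111  (ones: 8)
  rows 16-23 [p,q,r,s=0010]: 00000000  (ones: 0)
  rows 24-31 [p,q,r,s=0011]: 11111111  (ones: 8)
  rows 32-39 [p,q,r,s=0100]: 11111111  (ones: 8)
  rows 40-47 [p,q,r,s=0101]: 00000000  (ones: 0)
  rows 48-55 [p,q,r,s=0110]: 11111111  (ones: 8)
  rows 56-63 [p,q,r,s=0111]: 00000000  (ones: 0)
  rows 64-71 [p,q,r,s=1000]: 01010101  (ones: 4)
  rows 72-79 [p,q,r,s=1001]: 01010101  (ones: 4)
  rows 80-87 [p,q,r,s=1010]: 01010101  (ones: 4)
  rows 88-95 [p,q,r,s=1011]: 01010101  (ones: 4)
  rows 96-103 [p,q,r,s=1100]: 10101010  (ones: 4)
  rows 104-111 [p,q,r,s=1101]: 10101010  (ones: 4)
  rows 112-119 [p,q,r,s=1110]: 10101010  (ones: 4)
  rows 120-127 [p,q,r,s=1111]: 10101010  (ones: 4)
Disagreements = 0+8+0+8+8+0+8+0+4+4+4+4+4+4+4+4 = 64

64


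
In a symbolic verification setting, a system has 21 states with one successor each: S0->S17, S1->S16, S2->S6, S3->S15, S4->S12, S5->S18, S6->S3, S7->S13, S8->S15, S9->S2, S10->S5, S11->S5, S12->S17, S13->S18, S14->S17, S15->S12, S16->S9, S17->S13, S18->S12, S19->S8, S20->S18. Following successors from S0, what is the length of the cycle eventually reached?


Trace from S0 until a state repeats:
  S0 -> S17 -> S13 -> S18 -> S12 -> S17
S17 first seen at step 1, revisited at step 5.
Cycle length = 5 - 1 = 4

4
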